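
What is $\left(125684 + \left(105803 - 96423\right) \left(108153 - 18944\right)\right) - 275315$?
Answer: $836630789$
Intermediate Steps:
$\left(125684 + \left(105803 - 96423\right) \left(108153 - 18944\right)\right) - 275315 = \left(125684 + 9380 \cdot 89209\right) - 275315 = \left(125684 + 836780420\right) - 275315 = 836906104 - 275315 = 836630789$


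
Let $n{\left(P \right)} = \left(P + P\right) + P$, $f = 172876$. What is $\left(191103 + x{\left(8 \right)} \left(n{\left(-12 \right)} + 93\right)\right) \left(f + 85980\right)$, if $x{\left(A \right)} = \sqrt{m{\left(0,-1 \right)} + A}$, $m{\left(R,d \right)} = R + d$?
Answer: $49468158168 + 14754792 \sqrt{7} \approx 4.9507 \cdot 10^{10}$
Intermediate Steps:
$n{\left(P \right)} = 3 P$ ($n{\left(P \right)} = 2 P + P = 3 P$)
$x{\left(A \right)} = \sqrt{-1 + A}$ ($x{\left(A \right)} = \sqrt{\left(0 - 1\right) + A} = \sqrt{-1 + A}$)
$\left(191103 + x{\left(8 \right)} \left(n{\left(-12 \right)} + 93\right)\right) \left(f + 85980\right) = \left(191103 + \sqrt{-1 + 8} \left(3 \left(-12\right) + 93\right)\right) \left(172876 + 85980\right) = \left(191103 + \sqrt{7} \left(-36 + 93\right)\right) 258856 = \left(191103 + \sqrt{7} \cdot 57\right) 258856 = \left(191103 + 57 \sqrt{7}\right) 258856 = 49468158168 + 14754792 \sqrt{7}$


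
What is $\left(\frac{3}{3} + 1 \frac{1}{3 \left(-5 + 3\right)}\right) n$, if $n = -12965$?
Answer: $- \frac{64825}{6} \approx -10804.0$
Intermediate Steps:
$\left(\frac{3}{3} + 1 \frac{1}{3 \left(-5 + 3\right)}\right) n = \left(\frac{3}{3} + 1 \frac{1}{3 \left(-5 + 3\right)}\right) \left(-12965\right) = \left(3 \cdot \frac{1}{3} + 1 \frac{1}{3 \left(-2\right)}\right) \left(-12965\right) = \left(1 + 1 \frac{1}{-6}\right) \left(-12965\right) = \left(1 + 1 \left(- \frac{1}{6}\right)\right) \left(-12965\right) = \left(1 - \frac{1}{6}\right) \left(-12965\right) = \frac{5}{6} \left(-12965\right) = - \frac{64825}{6}$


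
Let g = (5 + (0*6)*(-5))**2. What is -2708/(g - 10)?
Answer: -2708/15 ≈ -180.53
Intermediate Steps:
g = 25 (g = (5 + 0*(-5))**2 = (5 + 0)**2 = 5**2 = 25)
-2708/(g - 10) = -2708/(25 - 10) = -2708/15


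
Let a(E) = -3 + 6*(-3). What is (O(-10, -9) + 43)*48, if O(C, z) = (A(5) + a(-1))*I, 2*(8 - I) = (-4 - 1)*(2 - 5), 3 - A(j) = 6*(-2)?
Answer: 1920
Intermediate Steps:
A(j) = 15 (A(j) = 3 - 6*(-2) = 3 - 1*(-12) = 3 + 12 = 15)
I = 1/2 (I = 8 - (-4 - 1)*(2 - 5)/2 = 8 - (-5)*(-3)/2 = 8 - 1/2*15 = 8 - 15/2 = 1/2 ≈ 0.50000)
a(E) = -21 (a(E) = -3 - 18 = -21)
O(C, z) = -3 (O(C, z) = (15 - 21)*(1/2) = -6*1/2 = -3)
(O(-10, -9) + 43)*48 = (-3 + 43)*48 = 40*48 = 1920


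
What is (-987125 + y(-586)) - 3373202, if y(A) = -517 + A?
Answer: -4361430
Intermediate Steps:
(-987125 + y(-586)) - 3373202 = (-987125 + (-517 - 586)) - 3373202 = (-987125 - 1103) - 3373202 = -988228 - 3373202 = -4361430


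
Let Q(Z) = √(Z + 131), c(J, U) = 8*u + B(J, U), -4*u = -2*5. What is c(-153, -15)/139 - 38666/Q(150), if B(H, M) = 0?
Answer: 20/139 - 38666*√281/281 ≈ -2306.5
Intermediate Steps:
u = 5/2 (u = -(-1)*5/2 = -¼*(-10) = 5/2 ≈ 2.5000)
c(J, U) = 20 (c(J, U) = 8*(5/2) + 0 = 20 + 0 = 20)
Q(Z) = √(131 + Z)
c(-153, -15)/139 - 38666/Q(150) = 20/139 - 38666/√(131 + 150) = 20*(1/139) - 38666*√281/281 = 20/139 - 38666*√281/281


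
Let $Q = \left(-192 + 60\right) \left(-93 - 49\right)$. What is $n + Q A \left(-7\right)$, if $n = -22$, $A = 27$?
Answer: $-3542638$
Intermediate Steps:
$Q = 18744$ ($Q = \left(-132\right) \left(-142\right) = 18744$)
$n + Q A \left(-7\right) = -22 + 18744 \cdot 27 \left(-7\right) = -22 + 18744 \left(-189\right) = -22 - 3542616 = -3542638$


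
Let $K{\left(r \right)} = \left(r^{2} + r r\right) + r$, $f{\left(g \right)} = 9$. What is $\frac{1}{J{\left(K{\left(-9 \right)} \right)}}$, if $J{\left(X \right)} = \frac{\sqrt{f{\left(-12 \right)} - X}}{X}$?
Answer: $- \frac{51 i}{4} \approx - 12.75 i$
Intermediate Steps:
$K{\left(r \right)} = r + 2 r^{2}$ ($K{\left(r \right)} = \left(r^{2} + r^{2}\right) + r = 2 r^{2} + r = r + 2 r^{2}$)
$J{\left(X \right)} = \frac{\sqrt{9 - X}}{X}$
$\frac{1}{J{\left(K{\left(-9 \right)} \right)}} = \frac{1}{\frac{1}{\left(-9\right) \left(1 + 2 \left(-9\right)\right)} \sqrt{9 - - 9 \left(1 + 2 \left(-9\right)\right)}} = \frac{1}{\frac{1}{\left(-9\right) \left(1 - 18\right)} \sqrt{9 - - 9 \left(1 - 18\right)}} = \frac{1}{\frac{1}{\left(-9\right) \left(-17\right)} \sqrt{9 - \left(-9\right) \left(-17\right)}} = \frac{1}{\frac{1}{153} \sqrt{9 - 153}} = \frac{1}{\frac{1}{153} \sqrt{-144}} = \frac{1}{\frac{1}{153} \cdot 12 i} = \frac{1}{\frac{4}{51} i} = - \frac{51 i}{4}$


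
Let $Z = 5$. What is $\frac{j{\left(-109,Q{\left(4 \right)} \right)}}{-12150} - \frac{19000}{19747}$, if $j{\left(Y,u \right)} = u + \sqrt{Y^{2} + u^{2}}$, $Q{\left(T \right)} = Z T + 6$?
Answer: $- \frac{115681711}{119963025} - \frac{\sqrt{12557}}{12150} \approx -0.97353$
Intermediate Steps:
$Q{\left(T \right)} = 6 + 5 T$ ($Q{\left(T \right)} = 5 T + 6 = 6 + 5 T$)
$\frac{j{\left(-109,Q{\left(4 \right)} \right)}}{-12150} - \frac{19000}{19747} = \frac{\left(6 + 5 \cdot 4\right) + \sqrt{\left(-109\right)^{2} + \left(6 + 5 \cdot 4\right)^{2}}}{-12150} - \frac{19000}{19747} = \left(\left(6 + 20\right) + \sqrt{11881 + \left(6 + 20\right)^{2}}\right) \left(- \frac{1}{12150}\right) - \frac{19000}{19747} = \left(26 + \sqrt{11881 + 26^{2}}\right) \left(- \frac{1}{12150}\right) - \frac{19000}{19747} = \left(26 + \sqrt{11881 + 676}\right) \left(- \frac{1}{12150}\right) - \frac{19000}{19747} = \left(26 + \sqrt{12557}\right) \left(- \frac{1}{12150}\right) - \frac{19000}{19747} = \left(- \frac{13}{6075} - \frac{\sqrt{12557}}{12150}\right) - \frac{19000}{19747} = - \frac{115681711}{119963025} - \frac{\sqrt{12557}}{12150}$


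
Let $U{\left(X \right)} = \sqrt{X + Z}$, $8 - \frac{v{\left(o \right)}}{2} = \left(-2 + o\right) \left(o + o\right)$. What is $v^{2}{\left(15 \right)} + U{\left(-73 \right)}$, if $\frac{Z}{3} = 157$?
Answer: $583696 + \sqrt{398} \approx 5.8372 \cdot 10^{5}$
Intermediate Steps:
$Z = 471$ ($Z = 3 \cdot 157 = 471$)
$v{\left(o \right)} = 16 - 4 o \left(-2 + o\right)$ ($v{\left(o \right)} = 16 - 2 \left(-2 + o\right) \left(o + o\right) = 16 - 2 \left(-2 + o\right) 2 o = 16 - 2 \cdot 2 o \left(-2 + o\right) = 16 - 4 o \left(-2 + o\right)$)
$U{\left(X \right)} = \sqrt{471 + X}$ ($U{\left(X \right)} = \sqrt{X + 471} = \sqrt{471 + X}$)
$v^{2}{\left(15 \right)} + U{\left(-73 \right)} = \left(16 - 4 \cdot 15^{2} + 8 \cdot 15\right)^{2} + \sqrt{471 - 73} = \left(16 - 900 + 120\right)^{2} + \sqrt{398} = \left(-764\right)^{2} + \sqrt{398} = 583696 + \sqrt{398}$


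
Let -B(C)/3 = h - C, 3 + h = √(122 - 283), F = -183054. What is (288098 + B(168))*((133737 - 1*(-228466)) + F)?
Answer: 51704372039 - 537447*I*√161 ≈ 5.1704e+10 - 6.8194e+6*I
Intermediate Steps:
h = -3 + I*√161 (h = -3 + √(122 - 283) = -3 + √(-161) = -3 + I*√161 ≈ -3.0 + 12.689*I)
B(C) = 9 + 3*C - 3*I*√161 (B(C) = -3*((-3 + I*√161) - C) = -3*(-3 - C + I*√161) = 9 + 3*C - 3*I*√161)
(288098 + B(168))*((133737 - 1*(-228466)) + F) = (288098 + (9 + 3*168 - 3*I*√161))*((133737 - 1*(-228466)) - 183054) = (288098 + (9 + 504 - 3*I*√161))*((133737 + 228466) - 183054) = (288098 + (513 - 3*I*√161))*(362203 - 183054) = (288611 - 3*I*√161)*179149 = 51704372039 - 537447*I*√161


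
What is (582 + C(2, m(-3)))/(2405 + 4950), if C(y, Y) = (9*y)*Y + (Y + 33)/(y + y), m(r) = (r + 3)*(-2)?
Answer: 2361/29420 ≈ 0.080252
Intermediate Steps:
m(r) = -6 - 2*r (m(r) = (3 + r)*(-2) = -6 - 2*r)
C(y, Y) = (33 + Y)/(2*y) + 9*Y*y (C(y, Y) = 9*Y*y + (33 + Y)/((2*y)) = 9*Y*y + (33 + Y)*(1/(2*y)) = 9*Y*y + (33 + Y)/(2*y) = (33 + Y)/(2*y) + 9*Y*y)
(582 + C(2, m(-3)))/(2405 + 4950) = (582 + (1/2)*(33 + (-6 - 2*(-3)) + 18*(-6 - 2*(-3))*2**2)/2)/(2405 + 4950) = (582 + (1/2)*(1/2)*(33 + (-6 + 6) + 18*(-6 + 6)*4))/7355 = (582 + (1/2)*(1/2)*(33 + 0 + 18*0*4))*(1/7355) = (582 + (1/2)*(1/2)*(33 + 0 + 0))*(1/7355) = (582 + (1/2)*(1/2)*33)*(1/7355) = (582 + 33/4)*(1/7355) = (2361/4)*(1/7355) = 2361/29420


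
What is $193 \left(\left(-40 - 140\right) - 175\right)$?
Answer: $-68515$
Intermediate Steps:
$193 \left(\left(-40 - 140\right) - 175\right) = 193 \left(-180 - 175\right) = 193 \left(-355\right) = -68515$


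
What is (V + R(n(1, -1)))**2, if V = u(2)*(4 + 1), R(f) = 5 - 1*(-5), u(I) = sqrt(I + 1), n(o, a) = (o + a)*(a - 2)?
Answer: 175 + 100*sqrt(3) ≈ 348.21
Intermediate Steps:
n(o, a) = (-2 + a)*(a + o) (n(o, a) = (a + o)*(-2 + a) = (-2 + a)*(a + o))
u(I) = sqrt(1 + I)
R(f) = 10 (R(f) = 5 + 5 = 10)
V = 5*sqrt(3) (V = sqrt(1 + 2)*(4 + 1) = sqrt(3)*5 = 5*sqrt(3) ≈ 8.6602)
(V + R(n(1, -1)))**2 = (5*sqrt(3) + 10)**2 = (10 + 5*sqrt(3))**2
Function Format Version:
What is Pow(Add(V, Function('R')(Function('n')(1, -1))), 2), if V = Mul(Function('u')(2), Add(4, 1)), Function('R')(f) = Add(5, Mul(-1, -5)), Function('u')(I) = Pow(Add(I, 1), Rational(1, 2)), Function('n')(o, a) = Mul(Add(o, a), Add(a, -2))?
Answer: Add(175, Mul(100, Pow(3, Rational(1, 2)))) ≈ 348.21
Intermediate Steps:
Function('n')(o, a) = Mul(Add(-2, a), Add(a, o)) (Function('n')(o, a) = Mul(Add(a, o), Add(-2, a)) = Mul(Add(-2, a), Add(a, o)))
Function('u')(I) = Pow(Add(1, I), Rational(1, 2))
Function('R')(f) = 10 (Function('R')(f) = Add(5, 5) = 10)
V = Mul(5, Pow(3, Rational(1, 2))) (V = Mul(Pow(Add(1, 2), Rational(1, 2)), Add(4, 1)) = Mul(Pow(3, Rational(1, 2)), 5) = Mul(5, Pow(3, Rational(1, 2))) ≈ 8.6602)
Pow(Add(V, Function('R')(Function('n')(1, -1))), 2) = Pow(Add(Mul(5, Pow(3, Rational(1, 2))), 10), 2) = Pow(Add(10, Mul(5, Pow(3, Rational(1, 2)))), 2)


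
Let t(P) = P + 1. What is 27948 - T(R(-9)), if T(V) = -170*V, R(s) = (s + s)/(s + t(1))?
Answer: 198696/7 ≈ 28385.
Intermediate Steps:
t(P) = 1 + P
R(s) = 2*s/(2 + s) (R(s) = (s + s)/(s + (1 + 1)) = (2*s)/(s + 2) = (2*s)/(2 + s) = 2*s/(2 + s))
27948 - T(R(-9)) = 27948 - (-170)*2*(-9)/(2 - 9) = 27948 - (-170)*2*(-9)/(-7) = 27948 - (-170)*2*(-9)*(-⅐) = 27948 - (-170)*18/7 = 27948 - 1*(-3060/7) = 27948 + 3060/7 = 198696/7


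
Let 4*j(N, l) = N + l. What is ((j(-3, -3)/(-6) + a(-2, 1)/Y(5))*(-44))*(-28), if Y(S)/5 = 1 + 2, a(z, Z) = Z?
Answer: 5852/15 ≈ 390.13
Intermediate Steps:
Y(S) = 15 (Y(S) = 5*(1 + 2) = 5*3 = 15)
j(N, l) = N/4 + l/4 (j(N, l) = (N + l)/4 = N/4 + l/4)
((j(-3, -3)/(-6) + a(-2, 1)/Y(5))*(-44))*(-28) = ((((¼)*(-3) + (¼)*(-3))/(-6) + 1/15)*(-44))*(-28) = (((-¾ - ¾)*(-⅙) + 1*(1/15))*(-44))*(-28) = ((-3/2*(-⅙) + 1/15)*(-44))*(-28) = ((¼ + 1/15)*(-44))*(-28) = ((19/60)*(-44))*(-28) = -209/15*(-28) = 5852/15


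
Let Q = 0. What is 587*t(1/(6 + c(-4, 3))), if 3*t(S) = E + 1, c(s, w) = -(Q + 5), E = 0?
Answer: 587/3 ≈ 195.67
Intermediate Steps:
c(s, w) = -5 (c(s, w) = -(0 + 5) = -1*5 = -5)
t(S) = ⅓ (t(S) = (0 + 1)/3 = (⅓)*1 = ⅓)
587*t(1/(6 + c(-4, 3))) = 587*(⅓) = 587/3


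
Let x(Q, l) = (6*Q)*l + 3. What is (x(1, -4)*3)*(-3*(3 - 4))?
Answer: -189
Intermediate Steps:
x(Q, l) = 3 + 6*Q*l (x(Q, l) = 6*Q*l + 3 = 3 + 6*Q*l)
(x(1, -4)*3)*(-3*(3 - 4)) = ((3 + 6*1*(-4))*3)*(-3*(3 - 4)) = ((3 - 24)*3)*(-3*(-1)) = -21*3*3 = -63*3 = -189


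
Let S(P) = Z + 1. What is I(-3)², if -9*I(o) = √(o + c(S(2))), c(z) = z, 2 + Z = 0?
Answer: -4/81 ≈ -0.049383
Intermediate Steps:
Z = -2 (Z = -2 + 0 = -2)
S(P) = -1 (S(P) = -2 + 1 = -1)
I(o) = -√(-1 + o)/9 (I(o) = -√(o - 1)/9 = -√(-1 + o)/9)
I(-3)² = (-√(-1 - 3)/9)² = (-2*I/9)² = -4/81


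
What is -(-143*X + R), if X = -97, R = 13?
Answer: -13884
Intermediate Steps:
-(-143*X + R) = -(-143*(-97) + 13) = -(13871 + 13) = -1*13884 = -13884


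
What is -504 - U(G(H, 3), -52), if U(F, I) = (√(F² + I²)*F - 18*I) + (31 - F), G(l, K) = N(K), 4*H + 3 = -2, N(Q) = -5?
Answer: -1476 + 5*√2729 ≈ -1214.8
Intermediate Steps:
H = -5/4 (H = -¾ + (¼)*(-2) = -¾ - ½ = -5/4 ≈ -1.2500)
G(l, K) = -5
U(F, I) = 31 - F - 18*I + F*√(F² + I²) (U(F, I) = (F*√(F² + I²) - 18*I) + (31 - F) = (-18*I + F*√(F² + I²)) + (31 - F) = 31 - F - 18*I + F*√(F² + I²))
-504 - U(G(H, 3), -52) = -504 - (31 - 1*(-5) - 18*(-52) - 5*√((-5)² + (-52)²)) = -504 - (31 + 5 + 936 - 5*√(25 + 2704)) = -504 - (31 + 5 + 936 - 5*√2729) = -504 - (972 - 5*√2729) = -504 + (-972 + 5*√2729) = -1476 + 5*√2729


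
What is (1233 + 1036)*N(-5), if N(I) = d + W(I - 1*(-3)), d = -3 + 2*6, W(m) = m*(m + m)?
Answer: 38573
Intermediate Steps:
W(m) = 2*m² (W(m) = m*(2*m) = 2*m²)
d = 9 (d = -3 + 12 = 9)
N(I) = 9 + 2*(3 + I)² (N(I) = 9 + 2*(I - 1*(-3))² = 9 + 2*(I + 3)² = 9 + 2*(3 + I)²)
(1233 + 1036)*N(-5) = (1233 + 1036)*(9 + 2*(3 - 5)²) = 2269*(9 + 2*(-2)²) = 2269*(9 + 2*4) = 2269*(9 + 8) = 2269*17 = 38573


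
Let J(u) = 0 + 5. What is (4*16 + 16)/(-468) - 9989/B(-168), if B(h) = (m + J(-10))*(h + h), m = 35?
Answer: 42853/74880 ≈ 0.57229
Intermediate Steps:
J(u) = 5
B(h) = 80*h (B(h) = (35 + 5)*(h + h) = 40*(2*h) = 80*h)
(4*16 + 16)/(-468) - 9989/B(-168) = (4*16 + 16)/(-468) - 9989/(80*(-168)) = (64 + 16)*(-1/468) - 9989/(-13440) = 80*(-1/468) - 9989*(-1/13440) = -20/117 + 1427/1920 = 42853/74880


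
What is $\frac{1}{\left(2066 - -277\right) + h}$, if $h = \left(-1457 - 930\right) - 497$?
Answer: $- \frac{1}{541} \approx -0.0018484$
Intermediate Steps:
$h = -2884$ ($h = -2387 - 497 = -2884$)
$\frac{1}{\left(2066 - -277\right) + h} = \frac{1}{\left(2066 - -277\right) - 2884} = \frac{1}{\left(2066 + 277\right) - 2884} = \frac{1}{2343 - 2884} = \frac{1}{-541} = - \frac{1}{541}$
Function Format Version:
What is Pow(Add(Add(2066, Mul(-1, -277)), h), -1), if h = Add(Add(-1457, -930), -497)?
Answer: Rational(-1, 541) ≈ -0.0018484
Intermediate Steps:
h = -2884 (h = Add(-2387, -497) = -2884)
Pow(Add(Add(2066, Mul(-1, -277)), h), -1) = Pow(Add(Add(2066, Mul(-1, -277)), -2884), -1) = Pow(Add(Add(2066, 277), -2884), -1) = Pow(Add(2343, -2884), -1) = Pow(-541, -1) = Rational(-1, 541)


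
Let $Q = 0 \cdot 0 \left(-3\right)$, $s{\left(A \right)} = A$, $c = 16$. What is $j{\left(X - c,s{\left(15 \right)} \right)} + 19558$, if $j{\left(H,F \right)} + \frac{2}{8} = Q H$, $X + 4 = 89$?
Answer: $\frac{78231}{4} \approx 19558.0$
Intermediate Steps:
$X = 85$ ($X = -4 + 89 = 85$)
$Q = 0$ ($Q = 0 \left(-3\right) = 0$)
$j{\left(H,F \right)} = - \frac{1}{4}$ ($j{\left(H,F \right)} = - \frac{1}{4} + 0 H = - \frac{1}{4} + 0 = - \frac{1}{4}$)
$j{\left(X - c,s{\left(15 \right)} \right)} + 19558 = - \frac{1}{4} + 19558 = \frac{78231}{4}$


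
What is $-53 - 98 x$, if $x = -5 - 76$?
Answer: $7885$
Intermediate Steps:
$x = -81$ ($x = -5 - 76 = -81$)
$-53 - 98 x = -53 - -7938 = -53 + 7938 = 7885$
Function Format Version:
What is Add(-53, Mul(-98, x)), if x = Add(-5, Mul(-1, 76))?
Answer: 7885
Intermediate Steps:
x = -81 (x = Add(-5, -76) = -81)
Add(-53, Mul(-98, x)) = Add(-53, Mul(-98, -81)) = Add(-53, 7938) = 7885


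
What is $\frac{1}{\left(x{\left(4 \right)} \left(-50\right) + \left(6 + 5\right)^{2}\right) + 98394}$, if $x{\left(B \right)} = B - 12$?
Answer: $\frac{1}{98915} \approx 1.011 \cdot 10^{-5}$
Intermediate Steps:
$x{\left(B \right)} = -12 + B$
$\frac{1}{\left(x{\left(4 \right)} \left(-50\right) + \left(6 + 5\right)^{2}\right) + 98394} = \frac{1}{\left(\left(-12 + 4\right) \left(-50\right) + \left(6 + 5\right)^{2}\right) + 98394} = \frac{1}{\left(\left(-8\right) \left(-50\right) + 11^{2}\right) + 98394} = \frac{1}{\left(400 + 121\right) + 98394} = \frac{1}{521 + 98394} = \frac{1}{98915}$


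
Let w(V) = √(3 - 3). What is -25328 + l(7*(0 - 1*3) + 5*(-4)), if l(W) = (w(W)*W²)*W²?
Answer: -25328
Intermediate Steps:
w(V) = 0 (w(V) = √0 = 0)
l(W) = 0 (l(W) = (0*W²)*W² = 0*W² = 0)
-25328 + l(7*(0 - 1*3) + 5*(-4)) = -25328 + 0 = -25328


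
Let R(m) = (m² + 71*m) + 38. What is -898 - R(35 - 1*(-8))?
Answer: -5838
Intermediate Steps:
R(m) = 38 + m² + 71*m
-898 - R(35 - 1*(-8)) = -898 - (38 + (35 - 1*(-8))² + 71*(35 - 1*(-8))) = -898 - (38 + (35 + 8)² + 71*(35 + 8)) = -898 - (38 + 43² + 71*43) = -898 - (38 + 1849 + 3053) = -898 - 1*4940 = -898 - 4940 = -5838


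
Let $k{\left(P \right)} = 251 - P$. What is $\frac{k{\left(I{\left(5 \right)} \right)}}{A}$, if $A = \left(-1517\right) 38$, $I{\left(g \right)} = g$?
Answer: $- \frac{3}{703} \approx -0.0042674$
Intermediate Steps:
$A = -57646$
$\frac{k{\left(I{\left(5 \right)} \right)}}{A} = \frac{251 - 5}{-57646} = \left(251 - 5\right) \left(- \frac{1}{57646}\right) = 246 \left(- \frac{1}{57646}\right) = - \frac{3}{703}$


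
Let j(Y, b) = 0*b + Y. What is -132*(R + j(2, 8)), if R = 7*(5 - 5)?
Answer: -264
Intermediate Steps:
j(Y, b) = Y (j(Y, b) = 0 + Y = Y)
R = 0 (R = 7*0 = 0)
-132*(R + j(2, 8)) = -132*(0 + 2) = -132*2 = -264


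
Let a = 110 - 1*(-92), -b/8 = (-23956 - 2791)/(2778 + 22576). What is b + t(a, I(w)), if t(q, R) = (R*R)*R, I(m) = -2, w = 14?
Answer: 796/1811 ≈ 0.43954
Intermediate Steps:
b = 15284/1811 (b = -8*(-23956 - 2791)/(2778 + 22576) = -(-213976)/25354 = -8*(-3821/3622) = 15284/1811 ≈ 8.4395)
a = 202 (a = 110 + 92 = 202)
t(q, R) = R³ (t(q, R) = R²*R = R³)
b + t(a, I(w)) = 15284/1811 + (-2)³ = 15284/1811 - 8 = 796/1811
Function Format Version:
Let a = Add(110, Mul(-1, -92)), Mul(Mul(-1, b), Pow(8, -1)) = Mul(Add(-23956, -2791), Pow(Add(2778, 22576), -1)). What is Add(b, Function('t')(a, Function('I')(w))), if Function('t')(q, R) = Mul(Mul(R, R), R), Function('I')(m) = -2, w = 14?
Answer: Rational(796, 1811) ≈ 0.43954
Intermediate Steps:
b = Rational(15284, 1811) (b = Mul(-8, Mul(Add(-23956, -2791), Pow(Add(2778, 22576), -1))) = Mul(-8, Mul(-26747, Pow(25354, -1))) = Mul(-8, Mul(-26747, Rational(1, 25354))) = Mul(-8, Rational(-3821, 3622)) = Rational(15284, 1811) ≈ 8.4395)
a = 202 (a = Add(110, 92) = 202)
Function('t')(q, R) = Pow(R, 3) (Function('t')(q, R) = Mul(Pow(R, 2), R) = Pow(R, 3))
Add(b, Function('t')(a, Function('I')(w))) = Add(Rational(15284, 1811), Pow(-2, 3)) = Add(Rational(15284, 1811), -8) = Rational(796, 1811)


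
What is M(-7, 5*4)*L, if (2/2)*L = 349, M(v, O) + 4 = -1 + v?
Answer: -4188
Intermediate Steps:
M(v, O) = -5 + v (M(v, O) = -4 + (-1 + v) = -5 + v)
L = 349
M(-7, 5*4)*L = (-5 - 7)*349 = -12*349 = -4188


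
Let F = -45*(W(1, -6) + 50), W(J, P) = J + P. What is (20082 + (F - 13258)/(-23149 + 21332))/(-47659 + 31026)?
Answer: -36504277/30222161 ≈ -1.2079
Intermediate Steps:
F = -2025 (F = -45*((1 - 6) + 50) = -45*(-5 + 50) = -45*45 = -2025)
(20082 + (F - 13258)/(-23149 + 21332))/(-47659 + 31026) = (20082 + (-2025 - 13258)/(-23149 + 21332))/(-47659 + 31026) = (20082 - 15283/(-1817))/(-16633) = (20082 - 15283*(-1/1817))*(-1/16633) = (20082 + 15283/1817)*(-1/16633) = (36504277/1817)*(-1/16633) = -36504277/30222161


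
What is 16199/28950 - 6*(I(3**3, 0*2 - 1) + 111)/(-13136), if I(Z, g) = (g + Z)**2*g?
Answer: 28662391/95071800 ≈ 0.30148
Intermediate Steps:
I(Z, g) = g*(Z + g)**2 (I(Z, g) = (Z + g)**2*g = g*(Z + g)**2)
16199/28950 - 6*(I(3**3, 0*2 - 1) + 111)/(-13136) = 16199/28950 - 6*((0*2 - 1)*(3**3 + (0*2 - 1))**2 + 111)/(-13136) = 16199*(1/28950) - 6*((0 - 1)*(27 + (0 - 1))**2 + 111)*(-1/13136) = 16199/28950 - 6*(-(27 - 1)**2 + 111)*(-1/13136) = 16199/28950 - 6*(-1*26**2 + 111)*(-1/13136) = 16199/28950 - 6*(-1*676 + 111)*(-1/13136) = 16199/28950 - 6*(-676 + 111)*(-1/13136) = 16199/28950 - 6*(-565)*(-1/13136) = 16199/28950 + 3390*(-1/13136) = 16199/28950 - 1695/6568 = 28662391/95071800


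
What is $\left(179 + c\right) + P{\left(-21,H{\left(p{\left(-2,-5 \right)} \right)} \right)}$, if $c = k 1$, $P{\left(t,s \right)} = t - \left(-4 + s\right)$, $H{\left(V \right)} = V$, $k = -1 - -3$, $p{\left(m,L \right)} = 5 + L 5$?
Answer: $184$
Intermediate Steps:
$p{\left(m,L \right)} = 5 + 5 L$
$k = 2$ ($k = -1 + 3 = 2$)
$P{\left(t,s \right)} = 4 + t - s$
$c = 2$ ($c = 2 \cdot 1 = 2$)
$\left(179 + c\right) + P{\left(-21,H{\left(p{\left(-2,-5 \right)} \right)} \right)} = \left(179 + 2\right) - \left(22 - 25\right) = 181 - -3 = 181 + \left(4 - 21 + 20\right) = 181 + 3 = 184$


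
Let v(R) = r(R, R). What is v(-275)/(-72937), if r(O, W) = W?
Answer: 275/72937 ≈ 0.0037704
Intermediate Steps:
v(R) = R
v(-275)/(-72937) = -275/(-72937) = -275*(-1/72937) = 275/72937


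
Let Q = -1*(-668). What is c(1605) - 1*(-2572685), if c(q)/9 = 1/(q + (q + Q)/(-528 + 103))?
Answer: 1749045046445/679852 ≈ 2.5727e+6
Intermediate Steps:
Q = 668
c(q) = 9/(-668/425 + 424*q/425) (c(q) = 9/(q + (q + 668)/(-528 + 103)) = 9/(q + (668 + q)/(-425)) = 9/(q + (668 + q)*(-1/425)) = 9/(q + (-668/425 - q/425)) = 9/(-668/425 + 424*q/425))
c(1605) - 1*(-2572685) = 3825/(4*(-167 + 106*1605)) - 1*(-2572685) = 3825/(4*(-167 + 170130)) + 2572685 = (3825/4)/169963 + 2572685 = (3825/4)*(1/169963) + 2572685 = 3825/679852 + 2572685 = 1749045046445/679852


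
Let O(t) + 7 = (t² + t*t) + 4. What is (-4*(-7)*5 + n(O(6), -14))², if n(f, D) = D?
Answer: 15876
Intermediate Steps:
O(t) = -3 + 2*t² (O(t) = -7 + ((t² + t*t) + 4) = -7 + ((t² + t²) + 4) = -7 + (2*t² + 4) = -7 + (4 + 2*t²) = -3 + 2*t²)
(-4*(-7)*5 + n(O(6), -14))² = (-4*(-7)*5 - 14)² = (28*5 - 14)² = (140 - 14)² = 126² = 15876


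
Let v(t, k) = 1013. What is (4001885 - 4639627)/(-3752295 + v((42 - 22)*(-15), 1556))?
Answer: 318871/1875641 ≈ 0.17001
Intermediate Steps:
(4001885 - 4639627)/(-3752295 + v((42 - 22)*(-15), 1556)) = (4001885 - 4639627)/(-3752295 + 1013) = -637742/(-3751282) = -637742*(-1/3751282) = 318871/1875641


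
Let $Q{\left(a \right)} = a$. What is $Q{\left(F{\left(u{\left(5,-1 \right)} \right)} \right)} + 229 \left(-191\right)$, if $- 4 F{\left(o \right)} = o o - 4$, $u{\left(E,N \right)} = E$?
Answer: $- \frac{174977}{4} \approx -43744.0$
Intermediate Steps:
$F{\left(o \right)} = 1 - \frac{o^{2}}{4}$ ($F{\left(o \right)} = - \frac{o o - 4}{4} = - \frac{o^{2} - 4}{4} = - \frac{-4 + o^{2}}{4} = 1 - \frac{o^{2}}{4}$)
$Q{\left(F{\left(u{\left(5,-1 \right)} \right)} \right)} + 229 \left(-191\right) = \left(1 - \frac{5^{2}}{4}\right) + 229 \left(-191\right) = \left(1 - \frac{25}{4}\right) - 43739 = - \frac{21}{4} - 43739 = - \frac{174977}{4}$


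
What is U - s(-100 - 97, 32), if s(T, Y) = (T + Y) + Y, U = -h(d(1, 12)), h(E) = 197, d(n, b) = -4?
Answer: -64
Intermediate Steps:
U = -197 (U = -1*197 = -197)
s(T, Y) = T + 2*Y
U - s(-100 - 97, 32) = -197 - ((-100 - 97) + 2*32) = -197 - (-197 + 64) = -197 - 1*(-133) = -197 + 133 = -64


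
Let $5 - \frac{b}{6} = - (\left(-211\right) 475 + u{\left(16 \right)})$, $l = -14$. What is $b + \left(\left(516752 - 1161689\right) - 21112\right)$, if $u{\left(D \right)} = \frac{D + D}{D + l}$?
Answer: $-1267273$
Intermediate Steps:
$u{\left(D \right)} = \frac{2 D}{-14 + D}$ ($u{\left(D \right)} = \frac{D + D}{D - 14} = \frac{2 D}{-14 + D}$)
$b = -601224$ ($b = 30 - 6 \left(- (\left(-211\right) 475 + 2 \cdot 16 \frac{1}{-14 + 16})\right) = 30 - 6 \left(- (-100225 + 2 \cdot 16 \cdot \frac{1}{2})\right) = 30 - 6 \left(- (-100225 + 16)\right) = 30 - 6 \left(\left(-1\right) \left(-100209\right)\right) = 30 - 601254 = -601224$)
$b + \left(\left(516752 - 1161689\right) - 21112\right) = -601224 + \left(\left(516752 - 1161689\right) - 21112\right) = -601224 - 666049 = -1267273$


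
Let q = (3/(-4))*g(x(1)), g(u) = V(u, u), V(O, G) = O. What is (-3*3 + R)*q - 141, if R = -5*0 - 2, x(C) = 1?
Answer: -531/4 ≈ -132.75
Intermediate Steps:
R = -2 (R = 0 - 2 = -2)
g(u) = u
q = -¾ (q = (3/(-4))*1 = (3*(-¼))*1 = -¾*1 = -¾ ≈ -0.75000)
(-3*3 + R)*q - 141 = (-3*3 - 2)*(-¾) - 141 = (-9 - 2)*(-¾) - 141 = -11*(-¾) - 141 = 33/4 - 141 = -531/4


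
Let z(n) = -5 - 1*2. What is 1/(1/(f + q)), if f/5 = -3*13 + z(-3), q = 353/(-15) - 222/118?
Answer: -226042/885 ≈ -255.41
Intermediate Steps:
z(n) = -7 (z(n) = -5 - 2 = -7)
q = -22492/885 (q = 353*(-1/15) - 222*1/118 = -353/15 - 111/59 = -22492/885 ≈ -25.415)
f = -230 (f = 5*(-3*13 - 7) = 5*(-39 - 7) = 5*(-46) = -230)
1/(1/(f + q)) = 1/(1/(-230 - 22492/885)) = 1/(1/(-226042/885)) = 1/(-885/226042) = -226042/885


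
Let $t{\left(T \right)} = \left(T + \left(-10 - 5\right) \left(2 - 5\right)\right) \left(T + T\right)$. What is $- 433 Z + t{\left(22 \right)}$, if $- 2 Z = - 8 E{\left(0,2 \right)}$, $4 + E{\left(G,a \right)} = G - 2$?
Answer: $13340$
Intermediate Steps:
$E{\left(G,a \right)} = -6 + G$ ($E{\left(G,a \right)} = -4 + \left(G - 2\right) = -4 + \left(-2 + G\right) = -6 + G$)
$Z = -24$ ($Z = - \frac{\left(-8\right) \left(-6 + 0\right)}{2} = - \frac{\left(-8\right) \left(-6\right)}{2} = \left(- \frac{1}{2}\right) 48 = -24$)
$t{\left(T \right)} = 2 T \left(45 + T\right)$ ($t{\left(T \right)} = \left(T - -45\right) 2 T = \left(T + 45\right) 2 T = \left(45 + T\right) 2 T = 2 T \left(45 + T\right)$)
$- 433 Z + t{\left(22 \right)} = \left(-433\right) \left(-24\right) + 2 \cdot 22 \left(45 + 22\right) = 10392 + 2 \cdot 22 \cdot 67 = 10392 + 2948 = 13340$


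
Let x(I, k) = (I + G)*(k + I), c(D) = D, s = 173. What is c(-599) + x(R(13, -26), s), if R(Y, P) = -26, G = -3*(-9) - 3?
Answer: -893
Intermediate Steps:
G = 24 (G = 27 - 3 = 24)
x(I, k) = (24 + I)*(I + k) (x(I, k) = (I + 24)*(k + I) = (24 + I)*(I + k))
c(-599) + x(R(13, -26), s) = -599 + ((-26)² + 24*(-26) + 24*173 - 26*173) = -599 + (676 - 624 + 4152 - 4498) = -599 - 294 = -893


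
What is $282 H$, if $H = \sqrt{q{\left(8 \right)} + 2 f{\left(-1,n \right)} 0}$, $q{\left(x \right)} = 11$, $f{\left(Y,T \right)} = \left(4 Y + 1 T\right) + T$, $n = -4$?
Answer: $282 \sqrt{11} \approx 935.29$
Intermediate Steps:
$f{\left(Y,T \right)} = 2 T + 4 Y$ ($f{\left(Y,T \right)} = \left(4 Y + T\right) + T = \left(T + 4 Y\right) + T = 2 T + 4 Y$)
$H = \sqrt{11}$ ($H = \sqrt{11 + 2 \left(2 \left(-4\right) + 4 \left(-1\right)\right) 0} = \sqrt{11 + 2 \left(-8 - 4\right) 0} = \sqrt{11 + 2 \left(-12\right) 0} = \sqrt{11 - 0} = \sqrt{11 + 0} = \sqrt{11} \approx 3.3166$)
$282 H = 282 \sqrt{11}$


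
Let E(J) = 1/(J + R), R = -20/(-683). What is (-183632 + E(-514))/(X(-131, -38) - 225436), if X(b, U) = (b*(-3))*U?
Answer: 64462545227/84379965540 ≈ 0.76396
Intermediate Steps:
X(b, U) = -3*U*b (X(b, U) = (-3*b)*U = -3*U*b)
R = 20/683 (R = -20*(-1/683) = 20/683 ≈ 0.029283)
E(J) = 1/(20/683 + J) (E(J) = 1/(J + 20/683) = 1/(20/683 + J))
(-183632 + E(-514))/(X(-131, -38) - 225436) = (-183632 + 683/(20 + 683*(-514)))/(-3*(-38)*(-131) - 225436) = (-183632 + 683/(20 - 351062))/(-14934 - 225436) = (-183632 + 683/(-351042))/(-240370) = (-183632 + 683*(-1/351042))*(-1/240370) = (-183632 - 683/351042)*(-1/240370) = -64462545227/351042*(-1/240370) = 64462545227/84379965540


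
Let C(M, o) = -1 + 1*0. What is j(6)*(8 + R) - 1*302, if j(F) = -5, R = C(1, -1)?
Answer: -337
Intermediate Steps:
C(M, o) = -1 (C(M, o) = -1 + 0 = -1)
R = -1
j(6)*(8 + R) - 1*302 = -5*(8 - 1) - 1*302 = -5*7 - 302 = -35 - 302 = -337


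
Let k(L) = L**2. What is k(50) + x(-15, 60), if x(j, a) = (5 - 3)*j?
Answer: 2470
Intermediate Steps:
x(j, a) = 2*j
k(50) + x(-15, 60) = 50**2 + 2*(-15) = 2500 - 30 = 2470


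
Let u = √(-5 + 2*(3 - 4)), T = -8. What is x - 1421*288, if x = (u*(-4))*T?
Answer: -409248 + 32*I*√7 ≈ -4.0925e+5 + 84.664*I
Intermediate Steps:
u = I*√7 (u = √(-5 + 2*(-1)) = √(-5 - 2) = √(-7) = I*√7 ≈ 2.6458*I)
x = 32*I*√7 (x = ((I*√7)*(-4))*(-8) = -4*I*√7*(-8) = 32*I*√7 ≈ 84.664*I)
x - 1421*288 = 32*I*√7 - 1421*288 = 32*I*√7 - 409248 = -409248 + 32*I*√7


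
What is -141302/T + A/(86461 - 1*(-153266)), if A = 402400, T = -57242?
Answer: 28454042677/6861226467 ≈ 4.1471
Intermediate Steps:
-141302/T + A/(86461 - 1*(-153266)) = -141302/(-57242) + 402400/(86461 - 1*(-153266)) = -141302*(-1/57242) + 402400/(86461 + 153266) = 70651/28621 + 402400/239727 = 28454042677/6861226467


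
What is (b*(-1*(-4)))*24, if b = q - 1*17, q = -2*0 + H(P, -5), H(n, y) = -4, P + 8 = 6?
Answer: -2016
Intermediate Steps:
P = -2 (P = -8 + 6 = -2)
q = -4 (q = -2*0 - 4 = 0 - 4 = -4)
b = -21 (b = -4 - 1*17 = -4 - 17 = -21)
(b*(-1*(-4)))*24 = -(-21)*(-4)*24 = -21*4*24 = -84*24 = -2016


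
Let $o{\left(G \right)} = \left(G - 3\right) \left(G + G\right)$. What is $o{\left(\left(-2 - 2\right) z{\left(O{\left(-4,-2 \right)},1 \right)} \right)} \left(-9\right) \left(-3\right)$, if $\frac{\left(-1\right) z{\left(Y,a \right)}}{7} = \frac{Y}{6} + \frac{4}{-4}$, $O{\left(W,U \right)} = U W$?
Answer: $3192$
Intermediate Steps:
$z{\left(Y,a \right)} = 7 - \frac{7 Y}{6}$ ($z{\left(Y,a \right)} = - 7 \left(\frac{Y}{6} + \frac{4}{-4}\right) = - 7 \left(Y \frac{1}{6} + 4 \left(- \frac{1}{4}\right)\right) = - 7 \left(\frac{Y}{6} - 1\right) = - 7 \left(-1 + \frac{Y}{6}\right) = 7 - \frac{7 Y}{6}$)
$o{\left(G \right)} = 2 G \left(-3 + G\right)$ ($o{\left(G \right)} = \left(-3 + G\right) 2 G = 2 G \left(-3 + G\right)$)
$o{\left(\left(-2 - 2\right) z{\left(O{\left(-4,-2 \right)},1 \right)} \right)} \left(-9\right) \left(-3\right) = 2 \left(-2 - 2\right) \left(7 - \frac{7 \left(\left(-2\right) \left(-4\right)\right)}{6}\right) \left(-3 + \left(-2 - 2\right) \left(7 - \frac{7 \left(\left(-2\right) \left(-4\right)\right)}{6}\right)\right) \left(-9\right) \left(-3\right) = 2 \left(- 4 \left(7 - \frac{28}{3}\right)\right) \left(-3 - 4 \left(7 - \frac{28}{3}\right)\right) \left(-9\right) \left(-3\right) = 2 \left(\left(-4\right) \left(- \frac{7}{3}\right)\right) \left(-3 - - \frac{28}{3}\right) \left(-9\right) \left(-3\right) = 2 \cdot \frac{28}{3} \left(-3 + \frac{28}{3}\right) \left(-9\right) \left(-3\right) = 2 \cdot \frac{28}{3} \cdot \frac{19}{3} \left(-9\right) \left(-3\right) = \frac{1064}{9} \left(-9\right) \left(-3\right) = \left(-1064\right) \left(-3\right) = 3192$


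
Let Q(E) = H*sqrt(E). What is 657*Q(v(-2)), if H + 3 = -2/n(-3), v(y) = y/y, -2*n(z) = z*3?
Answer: -2263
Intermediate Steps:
n(z) = -3*z/2 (n(z) = -z*3/2 = -3*z/2)
v(y) = 1
H = -31/9 (H = -3 - 2/((-3/2*(-3))) = -3 - 2/9/2 = -3 - 2*2/9 = -3 - 4/9 = -31/9 ≈ -3.4444)
Q(E) = -31*sqrt(E)/9
657*Q(v(-2)) = 657*(-31*sqrt(1)/9) = 657*(-31/9*1) = 657*(-31/9) = -2263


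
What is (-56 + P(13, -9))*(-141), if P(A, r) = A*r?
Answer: 24393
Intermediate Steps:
(-56 + P(13, -9))*(-141) = (-56 + 13*(-9))*(-141) = (-56 - 117)*(-141) = -173*(-141) = 24393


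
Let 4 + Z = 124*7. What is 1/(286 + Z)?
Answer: 1/1150 ≈ 0.00086956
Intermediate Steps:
Z = 864 (Z = -4 + 124*7 = -4 + 868 = 864)
1/(286 + Z) = 1/(286 + 864) = 1/1150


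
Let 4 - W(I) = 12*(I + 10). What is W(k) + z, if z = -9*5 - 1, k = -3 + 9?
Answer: -234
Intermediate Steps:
k = 6
W(I) = -116 - 12*I (W(I) = 4 - 12*(I + 10) = 4 - 12*(10 + I) = 4 - (120 + 12*I) = 4 + (-120 - 12*I) = -116 - 12*I)
z = -46 (z = -45 - 1 = -46)
W(k) + z = (-116 - 12*6) - 46 = (-116 - 72) - 46 = -188 - 46 = -234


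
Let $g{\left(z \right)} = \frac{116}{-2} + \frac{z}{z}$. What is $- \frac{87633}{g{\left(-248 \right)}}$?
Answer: $\frac{29211}{19} \approx 1537.4$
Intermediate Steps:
$g{\left(z \right)} = -57$ ($g{\left(z \right)} = 116 \left(- \frac{1}{2}\right) + 1 = -58 + 1 = -57$)
$- \frac{87633}{g{\left(-248 \right)}} = - \frac{87633}{-57} = \left(-87633\right) \left(- \frac{1}{57}\right) = \frac{29211}{19}$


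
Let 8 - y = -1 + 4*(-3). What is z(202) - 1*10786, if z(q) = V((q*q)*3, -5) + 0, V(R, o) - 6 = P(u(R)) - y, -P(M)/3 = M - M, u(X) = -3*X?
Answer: -10801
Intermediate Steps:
P(M) = 0 (P(M) = -3*(M - M) = -3*0 = 0)
y = 21 (y = 8 - (-1 + 4*(-3)) = 8 - (-1 - 12) = 8 - 1*(-13) = 8 + 13 = 21)
V(R, o) = -15 (V(R, o) = 6 + (0 - 1*21) = 6 + (0 - 21) = 6 - 21 = -15)
z(q) = -15 (z(q) = -15 + 0 = -15)
z(202) - 1*10786 = -15 - 1*10786 = -15 - 10786 = -10801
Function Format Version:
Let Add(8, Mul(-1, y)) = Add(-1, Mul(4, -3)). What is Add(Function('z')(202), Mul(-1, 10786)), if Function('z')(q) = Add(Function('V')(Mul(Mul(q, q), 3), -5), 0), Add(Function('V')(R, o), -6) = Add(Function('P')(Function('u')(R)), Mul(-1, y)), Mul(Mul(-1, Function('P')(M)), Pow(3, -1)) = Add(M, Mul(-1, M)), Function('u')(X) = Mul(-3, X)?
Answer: -10801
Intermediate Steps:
Function('P')(M) = 0 (Function('P')(M) = Mul(-3, Add(M, Mul(-1, M))) = Mul(-3, 0) = 0)
y = 21 (y = Add(8, Mul(-1, Add(-1, Mul(4, -3)))) = Add(8, Mul(-1, Add(-1, -12))) = Add(8, Mul(-1, -13)) = Add(8, 13) = 21)
Function('V')(R, o) = -15 (Function('V')(R, o) = Add(6, Add(0, Mul(-1, 21))) = Add(6, Add(0, -21)) = Add(6, -21) = -15)
Function('z')(q) = -15 (Function('z')(q) = Add(-15, 0) = -15)
Add(Function('z')(202), Mul(-1, 10786)) = Add(-15, Mul(-1, 10786)) = Add(-15, -10786) = -10801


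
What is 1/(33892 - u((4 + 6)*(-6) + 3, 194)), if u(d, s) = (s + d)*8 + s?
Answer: 1/32602 ≈ 3.0673e-5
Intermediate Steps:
u(d, s) = 8*d + 9*s (u(d, s) = (d + s)*8 + s = (8*d + 8*s) + s = 8*d + 9*s)
1/(33892 - u((4 + 6)*(-6) + 3, 194)) = 1/(33892 - (8*((4 + 6)*(-6) + 3) + 9*194)) = 1/(33892 - (8*(10*(-6) + 3) + 1746)) = 1/(33892 - (8*(-60 + 3) + 1746)) = 1/(33892 - (8*(-57) + 1746)) = 1/(33892 - (-456 + 1746)) = 1/(33892 - 1*1290) = 1/(33892 - 1290) = 1/32602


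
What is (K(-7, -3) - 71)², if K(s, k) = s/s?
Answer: 4900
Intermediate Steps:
K(s, k) = 1
(K(-7, -3) - 71)² = (1 - 71)² = (-70)² = 4900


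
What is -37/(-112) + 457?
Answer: 51221/112 ≈ 457.33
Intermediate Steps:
-37/(-112) + 457 = -37*(-1/112) + 457 = 37/112 + 457 = 51221/112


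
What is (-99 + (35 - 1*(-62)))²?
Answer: 4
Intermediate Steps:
(-99 + (35 - 1*(-62)))² = (-99 + (35 + 62))² = (-99 + 97)² = (-2)² = 4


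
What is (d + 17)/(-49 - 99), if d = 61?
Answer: -39/74 ≈ -0.52703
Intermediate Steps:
(d + 17)/(-49 - 99) = (61 + 17)/(-49 - 99) = 78/(-148) = 78*(-1/148) = -39/74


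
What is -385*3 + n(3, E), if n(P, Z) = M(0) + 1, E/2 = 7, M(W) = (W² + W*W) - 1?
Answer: -1155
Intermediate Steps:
M(W) = -1 + 2*W² (M(W) = (W² + W²) - 1 = 2*W² - 1 = -1 + 2*W²)
E = 14 (E = 2*7 = 14)
n(P, Z) = 0 (n(P, Z) = (-1 + 2*0²) + 1 = (-1 + 2*0) + 1 = (-1 + 0) + 1 = -1 + 1 = 0)
-385*3 + n(3, E) = -385*3 + 0 = -1155 + 0 = -1155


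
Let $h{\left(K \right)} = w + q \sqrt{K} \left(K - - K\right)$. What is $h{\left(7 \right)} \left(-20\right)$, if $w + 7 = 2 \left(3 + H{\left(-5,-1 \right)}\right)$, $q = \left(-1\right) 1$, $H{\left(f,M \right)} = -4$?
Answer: $180 + 280 \sqrt{7} \approx 920.81$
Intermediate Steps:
$q = -1$
$w = -9$ ($w = -7 + 2 \left(3 - 4\right) = -7 + 2 \left(-1\right) = -7 - 2 = -9$)
$h{\left(K \right)} = -9 - 2 K^{\frac{3}{2}}$ ($h{\left(K \right)} = -9 + - \sqrt{K} \left(K - - K\right) = -9 + - \sqrt{K} \left(K + K\right) = -9 + - \sqrt{K} 2 K = -9 - 2 K^{\frac{3}{2}}$)
$h{\left(7 \right)} \left(-20\right) = \left(-9 - 2 \cdot 7^{\frac{3}{2}}\right) \left(-20\right) = \left(-9 - 2 \cdot 7 \sqrt{7}\right) \left(-20\right) = \left(-9 - 14 \sqrt{7}\right) \left(-20\right) = 180 + 280 \sqrt{7}$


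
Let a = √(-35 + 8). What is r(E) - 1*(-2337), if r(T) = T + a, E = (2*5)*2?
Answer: 2357 + 3*I*√3 ≈ 2357.0 + 5.1962*I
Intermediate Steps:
E = 20 (E = 10*2 = 20)
a = 3*I*√3 (a = √(-27) = 3*I*√3 ≈ 5.1962*I)
r(T) = T + 3*I*√3
r(E) - 1*(-2337) = (20 + 3*I*√3) - 1*(-2337) = (20 + 3*I*√3) + 2337 = 2357 + 3*I*√3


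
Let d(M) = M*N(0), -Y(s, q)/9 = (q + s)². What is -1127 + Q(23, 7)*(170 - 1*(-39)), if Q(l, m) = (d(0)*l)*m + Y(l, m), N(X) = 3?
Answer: -1694027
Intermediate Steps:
Y(s, q) = -9*(q + s)²
d(M) = 3*M (d(M) = M*3 = 3*M)
Q(l, m) = -9*(l + m)² (Q(l, m) = ((3*0)*l)*m - 9*(m + l)² = (0*l)*m - 9*(l + m)² = 0*m - 9*(l + m)² = 0 - 9*(l + m)² = -9*(l + m)²)
-1127 + Q(23, 7)*(170 - 1*(-39)) = -1127 + (-9*(23 + 7)²)*(170 - 1*(-39)) = -1127 + (-9*30²)*(170 + 39) = -1127 - 9*900*209 = -1127 - 8100*209 = -1127 - 1692900 = -1694027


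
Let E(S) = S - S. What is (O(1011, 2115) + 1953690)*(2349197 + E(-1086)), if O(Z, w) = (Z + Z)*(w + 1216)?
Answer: 20412106955484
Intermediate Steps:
E(S) = 0
O(Z, w) = 2*Z*(1216 + w) (O(Z, w) = (2*Z)*(1216 + w) = 2*Z*(1216 + w))
(O(1011, 2115) + 1953690)*(2349197 + E(-1086)) = (2*1011*(1216 + 2115) + 1953690)*(2349197 + 0) = (2*1011*3331 + 1953690)*2349197 = (6735282 + 1953690)*2349197 = 8688972*2349197 = 20412106955484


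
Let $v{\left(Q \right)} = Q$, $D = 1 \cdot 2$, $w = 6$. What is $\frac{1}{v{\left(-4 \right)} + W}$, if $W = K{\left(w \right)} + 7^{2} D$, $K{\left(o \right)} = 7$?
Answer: $\frac{1}{101} \approx 0.009901$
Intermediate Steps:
$D = 2$
$W = 105$ ($W = 7 + 7^{2} \cdot 2 = 7 + 49 \cdot 2 = 7 + 98 = 105$)
$\frac{1}{v{\left(-4 \right)} + W} = \frac{1}{-4 + 105} = \frac{1}{101}$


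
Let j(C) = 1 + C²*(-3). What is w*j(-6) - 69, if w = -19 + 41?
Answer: -2423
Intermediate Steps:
w = 22
j(C) = 1 - 3*C²
w*j(-6) - 69 = 22*(1 - 3*(-6)²) - 69 = 22*(1 - 3*36) - 69 = 22*(1 - 108) - 69 = 22*(-107) - 69 = -2354 - 69 = -2423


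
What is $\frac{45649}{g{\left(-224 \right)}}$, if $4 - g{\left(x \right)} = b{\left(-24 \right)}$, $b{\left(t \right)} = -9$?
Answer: $\frac{45649}{13} \approx 3511.5$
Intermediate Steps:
$g{\left(x \right)} = 13$ ($g{\left(x \right)} = 4 - -9 = 4 + 9 = 13$)
$\frac{45649}{g{\left(-224 \right)}} = \frac{45649}{13}$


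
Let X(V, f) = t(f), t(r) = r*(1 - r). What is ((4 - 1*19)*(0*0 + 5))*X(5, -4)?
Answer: 1500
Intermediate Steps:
X(V, f) = f*(1 - f)
((4 - 1*19)*(0*0 + 5))*X(5, -4) = ((4 - 1*19)*(0*0 + 5))*(-4*(1 - 1*(-4))) = ((4 - 19)*(0 + 5))*(-4*(1 + 4)) = (-15*5)*(-4*5) = -75*(-20) = 1500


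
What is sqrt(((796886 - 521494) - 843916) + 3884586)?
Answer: sqrt(3316062) ≈ 1821.0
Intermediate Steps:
sqrt(((796886 - 521494) - 843916) + 3884586) = sqrt((275392 - 843916) + 3884586) = sqrt(-568524 + 3884586) = sqrt(3316062)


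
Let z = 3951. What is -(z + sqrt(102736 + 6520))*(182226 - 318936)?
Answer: 540141210 + 273420*sqrt(27314) ≈ 5.8533e+8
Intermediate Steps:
-(z + sqrt(102736 + 6520))*(182226 - 318936) = -(3951 + sqrt(102736 + 6520))*(182226 - 318936) = -(3951 + sqrt(109256))*(-136710) = -(3951 + 2*sqrt(27314))*(-136710) = -(-540141210 - 273420*sqrt(27314)) = 540141210 + 273420*sqrt(27314)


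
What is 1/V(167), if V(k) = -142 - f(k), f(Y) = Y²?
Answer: -1/28031 ≈ -3.5675e-5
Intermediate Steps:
V(k) = -142 - k²
1/V(167) = 1/(-142 - 1*167²) = 1/(-142 - 1*27889) = 1/(-142 - 27889) = 1/(-28031) = -1/28031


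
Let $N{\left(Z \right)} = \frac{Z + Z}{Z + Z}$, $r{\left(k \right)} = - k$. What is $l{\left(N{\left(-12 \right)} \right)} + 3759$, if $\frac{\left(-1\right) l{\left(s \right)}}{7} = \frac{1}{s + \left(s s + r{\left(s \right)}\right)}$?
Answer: $3752$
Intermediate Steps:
$N{\left(Z \right)} = 1$ ($N{\left(Z \right)} = \frac{2 Z}{2 Z} = 2 Z \frac{1}{2 Z} = 1$)
$l{\left(s \right)} = - \frac{7}{s^{2}}$ ($l{\left(s \right)} = - \frac{7}{s - \left(s - s s\right)} = - \frac{7}{s + \left(s^{2} - s\right)} = - \frac{7}{s^{2}}$)
$l{\left(N{\left(-12 \right)} \right)} + 3759 = - 7 \cdot 1^{-2} + 3759 = \left(-7\right) 1 + 3759 = -7 + 3759 = 3752$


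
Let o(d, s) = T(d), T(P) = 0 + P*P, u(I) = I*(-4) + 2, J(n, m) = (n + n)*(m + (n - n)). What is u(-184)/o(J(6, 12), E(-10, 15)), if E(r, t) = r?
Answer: 41/1152 ≈ 0.035590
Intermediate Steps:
J(n, m) = 2*m*n (J(n, m) = (2*n)*(m + 0) = (2*n)*m = 2*m*n)
u(I) = 2 - 4*I (u(I) = -4*I + 2 = 2 - 4*I)
T(P) = P² (T(P) = 0 + P² = P²)
o(d, s) = d²
u(-184)/o(J(6, 12), E(-10, 15)) = (2 - 4*(-184))/((2*12*6)²) = (2 + 736)/(144²) = 738/20736 = 738*(1/20736) = 41/1152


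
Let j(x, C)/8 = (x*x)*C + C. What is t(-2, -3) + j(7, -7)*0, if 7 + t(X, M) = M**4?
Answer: 74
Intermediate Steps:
t(X, M) = -7 + M**4
j(x, C) = 8*C + 8*C*x**2 (j(x, C) = 8*((x*x)*C + C) = 8*(x**2*C + C) = 8*(C*x**2 + C) = 8*(C + C*x**2) = 8*C + 8*C*x**2)
t(-2, -3) + j(7, -7)*0 = (-7 + (-3)**4) + (8*(-7)*(1 + 7**2))*0 = (-7 + 81) + (8*(-7)*(1 + 49))*0 = 74 + (8*(-7)*50)*0 = 74 - 2800*0 = 74 + 0 = 74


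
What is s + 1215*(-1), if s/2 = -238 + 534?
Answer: -623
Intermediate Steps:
s = 592 (s = 2*(-238 + 534) = 2*296 = 592)
s + 1215*(-1) = 592 + 1215*(-1) = 592 - 1215 = -623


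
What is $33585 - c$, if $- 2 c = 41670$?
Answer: $54420$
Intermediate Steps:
$c = -20835$ ($c = \left(- \frac{1}{2}\right) 41670 = -20835$)
$33585 - c = 33585 - -20835 = 33585 + 20835 = 54420$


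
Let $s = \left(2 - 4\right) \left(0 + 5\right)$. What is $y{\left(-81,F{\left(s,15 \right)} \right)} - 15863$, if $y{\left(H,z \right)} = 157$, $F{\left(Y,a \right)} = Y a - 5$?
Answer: $-15706$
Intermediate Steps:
$s = -10$ ($s = \left(-2\right) 5 = -10$)
$F{\left(Y,a \right)} = -5 + Y a$
$y{\left(-81,F{\left(s,15 \right)} \right)} - 15863 = 157 - 15863 = -15706$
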